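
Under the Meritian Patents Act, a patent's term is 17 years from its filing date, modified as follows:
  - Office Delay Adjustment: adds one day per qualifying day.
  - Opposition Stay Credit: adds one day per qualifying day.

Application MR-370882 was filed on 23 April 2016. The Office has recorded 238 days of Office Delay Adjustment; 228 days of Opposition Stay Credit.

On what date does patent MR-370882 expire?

August 2, 2034

Base term: filing date + 17 years → 23 April 2033.
Office Delay Adjustment: +238 days → 17 December 2033.
Opposition Stay Credit: +228 days → 2 August 2034.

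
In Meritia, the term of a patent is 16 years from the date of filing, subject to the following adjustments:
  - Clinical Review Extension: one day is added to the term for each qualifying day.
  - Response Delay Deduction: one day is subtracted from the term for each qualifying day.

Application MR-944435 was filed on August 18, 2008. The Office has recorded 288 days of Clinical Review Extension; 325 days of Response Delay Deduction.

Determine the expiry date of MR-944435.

2024-07-12

Base term: filing date + 16 years → 18 August 2024.
Clinical Review Extension: +288 days → 2 June 2025.
Response Delay Deduction: −325 days → 12 July 2024.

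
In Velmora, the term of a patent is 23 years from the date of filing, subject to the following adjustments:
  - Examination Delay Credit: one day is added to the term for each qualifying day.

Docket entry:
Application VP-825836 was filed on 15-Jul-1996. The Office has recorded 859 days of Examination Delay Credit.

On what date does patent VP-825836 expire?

2021-11-20

Base term: filing date + 23 years → 15 July 2019.
Examination Delay Credit: +859 days → 20 November 2021.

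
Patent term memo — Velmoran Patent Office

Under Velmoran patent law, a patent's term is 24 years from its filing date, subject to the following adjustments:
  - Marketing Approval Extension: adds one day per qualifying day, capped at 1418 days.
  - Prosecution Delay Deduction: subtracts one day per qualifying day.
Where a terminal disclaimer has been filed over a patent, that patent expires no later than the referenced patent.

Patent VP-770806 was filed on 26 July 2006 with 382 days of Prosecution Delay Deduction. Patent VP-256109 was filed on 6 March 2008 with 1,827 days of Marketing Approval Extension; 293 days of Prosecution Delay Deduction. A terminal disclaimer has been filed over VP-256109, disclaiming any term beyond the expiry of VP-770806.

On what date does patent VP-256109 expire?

2029-07-09

Natural term of VP-256109:
  Base: filing + 24 years → 6 March 2032.
  Marketing Approval Extension: 1827 days claimed exceeds the 1418-day cap, so +1418 days → 23 January 2036.
  Prosecution Delay Deduction: −293 days → 5 April 2035.
Expiry of referenced patent VP-770806:
  Base: filing + 24 years → 26 July 2030.
  Prosecution Delay Deduction: −382 days → 9 July 2029.
Terminal disclaimer: VP-256109 expires on the earlier of 5 April 2035 and 9 July 2029.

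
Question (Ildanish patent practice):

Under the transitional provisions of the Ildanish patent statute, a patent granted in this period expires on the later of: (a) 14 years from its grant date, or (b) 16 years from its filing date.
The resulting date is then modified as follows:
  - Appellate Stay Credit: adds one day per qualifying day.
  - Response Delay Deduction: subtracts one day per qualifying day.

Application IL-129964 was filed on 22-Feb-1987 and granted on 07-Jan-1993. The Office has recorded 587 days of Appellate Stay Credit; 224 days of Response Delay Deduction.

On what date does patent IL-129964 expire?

2008-01-05

(a) grant + 14 years → 7 January 2007.
(b) filing + 16 years → 22 February 2003.
Later of the two: 7 January 2007.
Appellate Stay Credit: +587 days → 16 August 2008.
Response Delay Deduction: −224 days → 5 January 2008.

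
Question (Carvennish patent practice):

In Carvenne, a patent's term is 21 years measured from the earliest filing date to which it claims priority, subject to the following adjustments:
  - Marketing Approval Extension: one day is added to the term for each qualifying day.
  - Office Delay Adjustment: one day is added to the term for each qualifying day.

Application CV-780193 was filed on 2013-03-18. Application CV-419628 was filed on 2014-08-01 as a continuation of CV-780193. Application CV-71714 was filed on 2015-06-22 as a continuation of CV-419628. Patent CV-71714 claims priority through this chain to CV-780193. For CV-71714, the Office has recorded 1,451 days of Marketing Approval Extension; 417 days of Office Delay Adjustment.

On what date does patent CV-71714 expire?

Earliest priority filing: 18 March 2013.
Base term: 18 March 2013 + 21 years → 18 March 2034.
Marketing Approval Extension: +1451 days → 8 March 2038.
Office Delay Adjustment: +417 days → 29 April 2039.

2039-04-29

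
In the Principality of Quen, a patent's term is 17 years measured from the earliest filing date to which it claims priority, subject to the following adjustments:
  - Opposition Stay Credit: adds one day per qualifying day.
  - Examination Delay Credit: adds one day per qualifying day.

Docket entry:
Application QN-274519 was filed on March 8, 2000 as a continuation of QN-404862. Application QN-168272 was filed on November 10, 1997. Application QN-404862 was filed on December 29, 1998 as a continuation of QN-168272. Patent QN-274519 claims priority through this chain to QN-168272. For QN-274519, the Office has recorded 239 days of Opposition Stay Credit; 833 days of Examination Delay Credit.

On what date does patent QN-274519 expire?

October 17, 2017

Earliest priority filing: 10 November 1997.
Base term: 10 November 1997 + 17 years → 10 November 2014.
Opposition Stay Credit: +239 days → 7 July 2015.
Examination Delay Credit: +833 days → 17 October 2017.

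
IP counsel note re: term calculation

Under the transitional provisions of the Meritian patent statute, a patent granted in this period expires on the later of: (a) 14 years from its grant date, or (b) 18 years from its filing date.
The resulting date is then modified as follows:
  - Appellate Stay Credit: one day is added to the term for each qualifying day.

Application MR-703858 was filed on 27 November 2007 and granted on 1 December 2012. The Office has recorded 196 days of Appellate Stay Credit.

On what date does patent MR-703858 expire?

2027-06-15

(a) grant + 14 years → 1 December 2026.
(b) filing + 18 years → 27 November 2025.
Later of the two: 1 December 2026.
Appellate Stay Credit: +196 days → 15 June 2027.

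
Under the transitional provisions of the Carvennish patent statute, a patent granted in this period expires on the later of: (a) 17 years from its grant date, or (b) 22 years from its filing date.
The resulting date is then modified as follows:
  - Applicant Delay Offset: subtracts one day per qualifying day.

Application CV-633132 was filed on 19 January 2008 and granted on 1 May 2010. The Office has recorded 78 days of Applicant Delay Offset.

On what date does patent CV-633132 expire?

2029-11-02

(a) grant + 17 years → 1 May 2027.
(b) filing + 22 years → 19 January 2030.
Later of the two: 19 January 2030.
Applicant Delay Offset: −78 days → 2 November 2029.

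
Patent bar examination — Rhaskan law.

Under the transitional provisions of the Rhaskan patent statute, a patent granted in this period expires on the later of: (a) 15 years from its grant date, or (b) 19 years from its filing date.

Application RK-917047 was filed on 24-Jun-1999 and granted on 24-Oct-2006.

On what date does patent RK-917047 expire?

October 24, 2021

(a) grant + 15 years → 24 October 2021.
(b) filing + 19 years → 24 June 2018.
Later of the two: 24 October 2021.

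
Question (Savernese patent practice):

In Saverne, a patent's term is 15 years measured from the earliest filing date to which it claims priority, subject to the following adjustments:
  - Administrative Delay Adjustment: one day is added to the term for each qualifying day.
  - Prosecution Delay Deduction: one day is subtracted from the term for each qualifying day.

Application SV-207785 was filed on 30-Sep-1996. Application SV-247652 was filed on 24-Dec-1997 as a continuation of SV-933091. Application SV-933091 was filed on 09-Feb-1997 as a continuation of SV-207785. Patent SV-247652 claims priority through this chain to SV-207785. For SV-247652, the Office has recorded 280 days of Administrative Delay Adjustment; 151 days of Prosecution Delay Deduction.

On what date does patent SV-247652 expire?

Earliest priority filing: 30 September 1996.
Base term: 30 September 1996 + 15 years → 30 September 2011.
Administrative Delay Adjustment: +280 days → 6 July 2012.
Prosecution Delay Deduction: −151 days → 6 February 2012.

2012-02-06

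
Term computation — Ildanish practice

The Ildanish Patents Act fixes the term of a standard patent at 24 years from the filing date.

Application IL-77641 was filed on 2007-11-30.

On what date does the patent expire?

Filing date + 24 years → 30 November 2031.

November 30, 2031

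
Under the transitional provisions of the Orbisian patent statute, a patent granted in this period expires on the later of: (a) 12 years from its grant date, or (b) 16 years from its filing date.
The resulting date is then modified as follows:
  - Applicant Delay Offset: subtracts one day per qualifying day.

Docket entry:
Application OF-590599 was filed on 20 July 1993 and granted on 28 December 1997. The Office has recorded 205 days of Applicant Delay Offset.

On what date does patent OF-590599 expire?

(a) grant + 12 years → 28 December 2009.
(b) filing + 16 years → 20 July 2009.
Later of the two: 28 December 2009.
Applicant Delay Offset: −205 days → 6 June 2009.

2009-06-06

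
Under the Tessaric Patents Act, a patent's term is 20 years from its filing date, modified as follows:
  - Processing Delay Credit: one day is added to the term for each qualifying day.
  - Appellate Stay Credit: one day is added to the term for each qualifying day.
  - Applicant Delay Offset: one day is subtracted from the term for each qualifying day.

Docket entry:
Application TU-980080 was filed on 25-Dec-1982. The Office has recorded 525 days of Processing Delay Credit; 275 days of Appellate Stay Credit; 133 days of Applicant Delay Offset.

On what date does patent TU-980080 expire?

2004-10-22

Base term: filing date + 20 years → 25 December 2002.
Processing Delay Credit: +525 days → 2 June 2004.
Appellate Stay Credit: +275 days → 4 March 2005.
Applicant Delay Offset: −133 days → 22 October 2004.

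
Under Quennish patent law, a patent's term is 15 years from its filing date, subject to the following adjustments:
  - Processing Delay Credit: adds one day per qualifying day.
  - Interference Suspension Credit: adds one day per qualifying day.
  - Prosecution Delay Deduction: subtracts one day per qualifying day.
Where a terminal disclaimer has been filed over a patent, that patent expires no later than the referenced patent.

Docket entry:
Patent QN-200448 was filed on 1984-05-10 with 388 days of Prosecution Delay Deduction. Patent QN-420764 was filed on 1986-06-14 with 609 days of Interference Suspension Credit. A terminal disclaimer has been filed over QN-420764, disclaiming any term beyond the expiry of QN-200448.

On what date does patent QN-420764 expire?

April 17, 1998

Natural term of QN-420764:
  Base: filing + 15 years → 14 June 2001.
  Interference Suspension Credit: +609 days → 13 February 2003.
Expiry of referenced patent QN-200448:
  Base: filing + 15 years → 10 May 1999.
  Prosecution Delay Deduction: −388 days → 17 April 1998.
Terminal disclaimer: QN-420764 expires on the earlier of 13 February 2003 and 17 April 1998.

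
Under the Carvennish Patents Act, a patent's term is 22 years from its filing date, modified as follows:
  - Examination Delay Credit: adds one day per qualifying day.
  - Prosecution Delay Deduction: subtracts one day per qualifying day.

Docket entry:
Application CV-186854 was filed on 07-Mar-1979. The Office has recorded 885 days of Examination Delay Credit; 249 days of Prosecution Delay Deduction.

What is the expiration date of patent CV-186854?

December 3, 2002

Base term: filing date + 22 years → 7 March 2001.
Examination Delay Credit: +885 days → 9 August 2003.
Prosecution Delay Deduction: −249 days → 3 December 2002.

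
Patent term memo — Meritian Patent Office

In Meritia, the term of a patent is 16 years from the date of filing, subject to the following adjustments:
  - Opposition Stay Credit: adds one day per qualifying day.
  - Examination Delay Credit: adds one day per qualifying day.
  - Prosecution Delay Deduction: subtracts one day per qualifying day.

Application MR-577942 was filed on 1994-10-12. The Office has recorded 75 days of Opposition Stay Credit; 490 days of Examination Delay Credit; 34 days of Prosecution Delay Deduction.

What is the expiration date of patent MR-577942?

2012-03-26

Base term: filing date + 16 years → 12 October 2010.
Opposition Stay Credit: +75 days → 26 December 2010.
Examination Delay Credit: +490 days → 29 April 2012.
Prosecution Delay Deduction: −34 days → 26 March 2012.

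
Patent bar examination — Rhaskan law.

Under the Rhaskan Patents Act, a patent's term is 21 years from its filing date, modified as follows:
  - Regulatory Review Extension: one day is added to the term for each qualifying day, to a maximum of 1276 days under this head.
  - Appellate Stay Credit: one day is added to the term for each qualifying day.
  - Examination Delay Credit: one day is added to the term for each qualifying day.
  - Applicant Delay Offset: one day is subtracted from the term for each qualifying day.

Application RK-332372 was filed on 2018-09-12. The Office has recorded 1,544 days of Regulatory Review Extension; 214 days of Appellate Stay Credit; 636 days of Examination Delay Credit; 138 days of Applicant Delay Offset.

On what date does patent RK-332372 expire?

Base term: filing date + 21 years → 12 September 2039.
Regulatory Review Extension: 1544 days claimed exceeds the 1276-day cap, so +1276 days → 11 March 2043.
Appellate Stay Credit: +214 days → 11 October 2043.
Examination Delay Credit: +636 days → 8 July 2045.
Applicant Delay Offset: −138 days → 20 February 2045.

2045-02-20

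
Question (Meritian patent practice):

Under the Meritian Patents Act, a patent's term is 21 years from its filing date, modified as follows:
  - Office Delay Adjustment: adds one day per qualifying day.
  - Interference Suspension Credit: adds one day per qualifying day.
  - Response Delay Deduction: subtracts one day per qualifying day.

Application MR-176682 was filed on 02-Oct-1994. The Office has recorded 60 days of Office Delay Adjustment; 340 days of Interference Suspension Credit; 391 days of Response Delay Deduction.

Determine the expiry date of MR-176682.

2015-10-11

Base term: filing date + 21 years → 2 October 2015.
Office Delay Adjustment: +60 days → 1 December 2015.
Interference Suspension Credit: +340 days → 5 November 2016.
Response Delay Deduction: −391 days → 11 October 2015.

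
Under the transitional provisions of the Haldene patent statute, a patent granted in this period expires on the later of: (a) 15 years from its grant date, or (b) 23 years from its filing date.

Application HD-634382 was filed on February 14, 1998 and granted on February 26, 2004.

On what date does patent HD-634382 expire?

(a) grant + 15 years → 26 February 2019.
(b) filing + 23 years → 14 February 2021.
Later of the two: 14 February 2021.

2021-02-14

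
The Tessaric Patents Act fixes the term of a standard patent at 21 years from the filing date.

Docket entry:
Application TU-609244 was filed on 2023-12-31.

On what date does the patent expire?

Filing date + 21 years → 31 December 2044.

December 31, 2044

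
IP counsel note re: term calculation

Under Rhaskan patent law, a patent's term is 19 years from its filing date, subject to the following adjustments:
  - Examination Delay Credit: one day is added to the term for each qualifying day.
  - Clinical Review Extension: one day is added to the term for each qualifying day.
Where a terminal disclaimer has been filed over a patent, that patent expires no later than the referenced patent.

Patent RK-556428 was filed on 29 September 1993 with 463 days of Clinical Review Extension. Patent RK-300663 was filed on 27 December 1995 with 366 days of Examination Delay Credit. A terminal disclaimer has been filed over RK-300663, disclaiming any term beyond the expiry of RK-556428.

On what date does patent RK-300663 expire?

Natural term of RK-300663:
  Base: filing + 19 years → 27 December 2014.
  Examination Delay Credit: +366 days → 28 December 2015.
Expiry of referenced patent RK-556428:
  Base: filing + 19 years → 29 September 2012.
  Clinical Review Extension: +463 days → 5 January 2014.
Terminal disclaimer: RK-300663 expires on the earlier of 28 December 2015 and 5 January 2014.

January 5, 2014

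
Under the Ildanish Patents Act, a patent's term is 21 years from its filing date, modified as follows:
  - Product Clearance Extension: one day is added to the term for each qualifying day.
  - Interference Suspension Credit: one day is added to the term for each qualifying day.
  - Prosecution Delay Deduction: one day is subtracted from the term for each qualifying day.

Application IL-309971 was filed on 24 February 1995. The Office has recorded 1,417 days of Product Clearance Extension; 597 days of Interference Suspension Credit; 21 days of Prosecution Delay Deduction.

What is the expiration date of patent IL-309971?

Base term: filing date + 21 years → 24 February 2016.
Product Clearance Extension: +1417 days → 11 January 2020.
Interference Suspension Credit: +597 days → 30 August 2021.
Prosecution Delay Deduction: −21 days → 9 August 2021.

August 9, 2021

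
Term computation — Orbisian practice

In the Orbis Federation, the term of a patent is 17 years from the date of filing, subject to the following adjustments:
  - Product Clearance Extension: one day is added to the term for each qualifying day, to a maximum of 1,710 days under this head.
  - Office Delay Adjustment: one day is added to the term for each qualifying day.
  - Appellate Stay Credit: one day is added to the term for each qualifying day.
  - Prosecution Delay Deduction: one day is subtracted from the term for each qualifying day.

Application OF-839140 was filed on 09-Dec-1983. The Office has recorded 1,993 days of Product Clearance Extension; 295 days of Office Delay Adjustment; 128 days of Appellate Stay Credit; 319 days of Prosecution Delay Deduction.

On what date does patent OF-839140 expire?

2005-11-27

Base term: filing date + 17 years → 9 December 2000.
Product Clearance Extension: 1993 days claimed exceeds the 1710-day cap, so +1710 days → 15 August 2005.
Office Delay Adjustment: +295 days → 6 June 2006.
Appellate Stay Credit: +128 days → 12 October 2006.
Prosecution Delay Deduction: −319 days → 27 November 2005.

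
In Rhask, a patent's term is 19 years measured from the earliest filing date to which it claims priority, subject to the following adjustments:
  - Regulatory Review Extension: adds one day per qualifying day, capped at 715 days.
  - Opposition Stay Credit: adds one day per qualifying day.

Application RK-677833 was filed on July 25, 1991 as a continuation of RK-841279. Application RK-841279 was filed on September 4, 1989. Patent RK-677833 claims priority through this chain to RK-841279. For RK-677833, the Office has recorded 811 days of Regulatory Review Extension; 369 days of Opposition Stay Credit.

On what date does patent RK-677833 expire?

2011-08-24

Earliest priority filing: 4 September 1989.
Base term: 4 September 1989 + 19 years → 4 September 2008.
Regulatory Review Extension: 811 days claimed exceeds the 715-day cap, so +715 days → 20 August 2010.
Opposition Stay Credit: +369 days → 24 August 2011.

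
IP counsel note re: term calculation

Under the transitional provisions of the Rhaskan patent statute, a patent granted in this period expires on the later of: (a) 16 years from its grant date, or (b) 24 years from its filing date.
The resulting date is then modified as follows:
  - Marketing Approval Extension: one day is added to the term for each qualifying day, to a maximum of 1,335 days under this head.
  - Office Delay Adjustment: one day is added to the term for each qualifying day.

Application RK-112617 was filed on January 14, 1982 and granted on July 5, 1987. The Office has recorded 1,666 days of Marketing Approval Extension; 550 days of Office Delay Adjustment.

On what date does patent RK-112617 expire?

(a) grant + 16 years → 5 July 2003.
(b) filing + 24 years → 14 January 2006.
Later of the two: 14 January 2006.
Marketing Approval Extension: 1666 days claimed exceeds the 1335-day cap, so +1335 days → 10 September 2009.
Office Delay Adjustment: +550 days → 14 March 2011.

2011-03-14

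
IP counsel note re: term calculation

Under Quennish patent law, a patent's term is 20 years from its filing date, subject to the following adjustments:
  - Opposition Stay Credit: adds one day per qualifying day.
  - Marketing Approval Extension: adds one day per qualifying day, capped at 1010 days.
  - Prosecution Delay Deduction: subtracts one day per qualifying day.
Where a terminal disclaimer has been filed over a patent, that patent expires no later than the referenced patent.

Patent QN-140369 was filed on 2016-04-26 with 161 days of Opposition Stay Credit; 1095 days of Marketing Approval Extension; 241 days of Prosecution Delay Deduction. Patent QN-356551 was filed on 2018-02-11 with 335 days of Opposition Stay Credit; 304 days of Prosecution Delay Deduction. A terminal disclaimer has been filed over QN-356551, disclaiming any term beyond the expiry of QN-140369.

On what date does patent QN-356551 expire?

March 14, 2038

Natural term of QN-356551:
  Base: filing + 20 years → 11 February 2038.
  Opposition Stay Credit: +335 days → 12 January 2039.
  Prosecution Delay Deduction: −304 days → 14 March 2038.
Expiry of referenced patent QN-140369:
  Base: filing + 20 years → 26 April 2036.
  Opposition Stay Credit: +161 days → 4 October 2036.
  Marketing Approval Extension: 1095 days claimed exceeds the 1010-day cap, so +1010 days → 11 July 2039.
  Prosecution Delay Deduction: −241 days → 12 November 2038.
Terminal disclaimer: QN-356551 expires on the earlier of 14 March 2038 and 12 November 2038.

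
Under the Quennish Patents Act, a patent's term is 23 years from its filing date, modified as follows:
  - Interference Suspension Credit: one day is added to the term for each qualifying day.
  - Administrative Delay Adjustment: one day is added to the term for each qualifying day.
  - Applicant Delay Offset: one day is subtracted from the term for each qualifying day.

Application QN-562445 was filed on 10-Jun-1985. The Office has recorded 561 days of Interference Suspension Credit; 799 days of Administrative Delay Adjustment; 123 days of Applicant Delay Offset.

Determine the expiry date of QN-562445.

2011-10-30

Base term: filing date + 23 years → 10 June 2008.
Interference Suspension Credit: +561 days → 23 December 2009.
Administrative Delay Adjustment: +799 days → 1 March 2012.
Applicant Delay Offset: −123 days → 30 October 2011.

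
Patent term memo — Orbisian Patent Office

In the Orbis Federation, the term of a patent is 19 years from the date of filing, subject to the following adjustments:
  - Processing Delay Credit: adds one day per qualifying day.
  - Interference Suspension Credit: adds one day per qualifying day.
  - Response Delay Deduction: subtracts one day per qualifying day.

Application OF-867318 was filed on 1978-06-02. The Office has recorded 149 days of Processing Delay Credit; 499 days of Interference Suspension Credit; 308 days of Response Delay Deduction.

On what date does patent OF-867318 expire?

Base term: filing date + 19 years → 2 June 1997.
Processing Delay Credit: +149 days → 29 October 1997.
Interference Suspension Credit: +499 days → 12 March 1999.
Response Delay Deduction: −308 days → 8 May 1998.

1998-05-08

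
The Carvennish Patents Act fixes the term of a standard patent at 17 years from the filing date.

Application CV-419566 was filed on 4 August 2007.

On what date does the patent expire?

Filing date + 17 years → 4 August 2024.

August 4, 2024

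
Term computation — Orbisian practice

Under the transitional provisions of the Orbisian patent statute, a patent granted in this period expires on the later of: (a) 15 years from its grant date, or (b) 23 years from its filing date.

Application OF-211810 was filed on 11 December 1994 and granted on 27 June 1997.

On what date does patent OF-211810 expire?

December 11, 2017

(a) grant + 15 years → 27 June 2012.
(b) filing + 23 years → 11 December 2017.
Later of the two: 11 December 2017.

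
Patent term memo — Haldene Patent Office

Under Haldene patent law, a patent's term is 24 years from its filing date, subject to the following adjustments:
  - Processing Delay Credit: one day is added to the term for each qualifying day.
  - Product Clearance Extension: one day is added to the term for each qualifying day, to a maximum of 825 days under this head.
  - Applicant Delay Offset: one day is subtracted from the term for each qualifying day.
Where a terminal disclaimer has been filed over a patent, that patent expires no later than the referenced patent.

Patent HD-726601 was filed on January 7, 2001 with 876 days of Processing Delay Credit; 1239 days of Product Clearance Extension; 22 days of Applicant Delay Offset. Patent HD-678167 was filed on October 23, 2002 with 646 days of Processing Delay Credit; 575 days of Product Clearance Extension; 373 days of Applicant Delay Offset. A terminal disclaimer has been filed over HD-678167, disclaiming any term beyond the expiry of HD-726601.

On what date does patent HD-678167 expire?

February 17, 2029

Natural term of HD-678167:
  Base: filing + 24 years → 23 October 2026.
  Processing Delay Credit: +646 days → 30 July 2028.
  Product Clearance Extension: 575 days (within the 825-day cap) → +575 days → 25 February 2030.
  Applicant Delay Offset: −373 days → 17 February 2029.
Expiry of referenced patent HD-726601:
  Base: filing + 24 years → 7 January 2025.
  Processing Delay Credit: +876 days → 2 June 2027.
  Product Clearance Extension: 1239 days claimed exceeds the 825-day cap, so +825 days → 4 September 2029.
  Applicant Delay Offset: −22 days → 13 August 2029.
Terminal disclaimer: HD-678167 expires on the earlier of 17 February 2029 and 13 August 2029.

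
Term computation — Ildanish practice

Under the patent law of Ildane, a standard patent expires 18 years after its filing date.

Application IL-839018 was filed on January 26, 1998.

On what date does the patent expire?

Filing date + 18 years → 26 January 2016.

2016-01-26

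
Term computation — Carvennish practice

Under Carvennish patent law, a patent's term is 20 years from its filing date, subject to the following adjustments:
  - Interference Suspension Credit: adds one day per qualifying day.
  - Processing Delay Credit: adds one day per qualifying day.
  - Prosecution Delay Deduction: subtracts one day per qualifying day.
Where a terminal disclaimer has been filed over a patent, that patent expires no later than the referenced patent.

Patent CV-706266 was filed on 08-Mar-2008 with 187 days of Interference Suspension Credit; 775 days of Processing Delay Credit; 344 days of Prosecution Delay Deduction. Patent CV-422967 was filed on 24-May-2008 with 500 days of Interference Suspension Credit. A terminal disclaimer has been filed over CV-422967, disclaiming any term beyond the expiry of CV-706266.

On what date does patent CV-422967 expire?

Natural term of CV-422967:
  Base: filing + 20 years → 24 May 2028.
  Interference Suspension Credit: +500 days → 6 October 2029.
Expiry of referenced patent CV-706266:
  Base: filing + 20 years → 8 March 2028.
  Interference Suspension Credit: +187 days → 11 September 2028.
  Processing Delay Credit: +775 days → 26 October 2030.
  Prosecution Delay Deduction: −344 days → 16 November 2029.
Terminal disclaimer: CV-422967 expires on the earlier of 6 October 2029 and 16 November 2029.

October 6, 2029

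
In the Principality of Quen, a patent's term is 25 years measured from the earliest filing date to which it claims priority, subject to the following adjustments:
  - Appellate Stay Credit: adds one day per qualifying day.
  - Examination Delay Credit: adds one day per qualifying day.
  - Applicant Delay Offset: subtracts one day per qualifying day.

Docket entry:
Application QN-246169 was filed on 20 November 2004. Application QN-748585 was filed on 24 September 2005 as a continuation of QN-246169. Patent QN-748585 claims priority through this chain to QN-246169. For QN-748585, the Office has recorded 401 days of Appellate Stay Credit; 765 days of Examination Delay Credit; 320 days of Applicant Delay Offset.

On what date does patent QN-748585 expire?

March 15, 2032

Earliest priority filing: 20 November 2004.
Base term: 20 November 2004 + 25 years → 20 November 2029.
Appellate Stay Credit: +401 days → 26 December 2030.
Examination Delay Credit: +765 days → 29 January 2033.
Applicant Delay Offset: −320 days → 15 March 2032.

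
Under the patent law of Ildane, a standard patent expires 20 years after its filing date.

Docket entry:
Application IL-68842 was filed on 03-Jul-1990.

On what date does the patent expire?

2010-07-03

Filing date + 20 years → 3 July 2010.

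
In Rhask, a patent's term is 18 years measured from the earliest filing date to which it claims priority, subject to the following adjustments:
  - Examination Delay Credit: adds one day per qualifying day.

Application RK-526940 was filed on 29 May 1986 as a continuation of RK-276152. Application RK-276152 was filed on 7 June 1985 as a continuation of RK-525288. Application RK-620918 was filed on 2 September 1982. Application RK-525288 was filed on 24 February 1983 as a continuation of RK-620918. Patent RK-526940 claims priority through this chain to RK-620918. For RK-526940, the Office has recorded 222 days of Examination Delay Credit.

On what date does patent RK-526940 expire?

Earliest priority filing: 2 September 1982.
Base term: 2 September 1982 + 18 years → 2 September 2000.
Examination Delay Credit: +222 days → 12 April 2001.

April 12, 2001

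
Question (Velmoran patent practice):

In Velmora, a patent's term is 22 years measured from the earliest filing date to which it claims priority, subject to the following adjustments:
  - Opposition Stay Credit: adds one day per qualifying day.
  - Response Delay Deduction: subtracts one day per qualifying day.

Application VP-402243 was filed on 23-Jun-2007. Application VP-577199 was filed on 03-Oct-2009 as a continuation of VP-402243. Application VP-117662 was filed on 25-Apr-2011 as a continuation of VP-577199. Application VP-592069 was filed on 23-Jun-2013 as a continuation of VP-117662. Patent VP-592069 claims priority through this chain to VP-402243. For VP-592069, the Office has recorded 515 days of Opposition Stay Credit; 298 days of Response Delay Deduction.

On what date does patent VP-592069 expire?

Earliest priority filing: 23 June 2007.
Base term: 23 June 2007 + 22 years → 23 June 2029.
Opposition Stay Credit: +515 days → 20 November 2030.
Response Delay Deduction: −298 days → 26 January 2030.

2030-01-26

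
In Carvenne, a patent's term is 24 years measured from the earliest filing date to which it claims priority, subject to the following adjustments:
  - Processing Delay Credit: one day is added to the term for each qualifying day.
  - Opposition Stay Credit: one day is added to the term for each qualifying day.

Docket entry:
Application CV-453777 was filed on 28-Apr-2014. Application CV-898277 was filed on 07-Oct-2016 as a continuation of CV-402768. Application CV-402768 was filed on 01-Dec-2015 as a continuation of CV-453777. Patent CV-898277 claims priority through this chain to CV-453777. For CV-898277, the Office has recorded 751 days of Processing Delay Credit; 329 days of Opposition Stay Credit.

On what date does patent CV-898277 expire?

April 12, 2041

Earliest priority filing: 28 April 2014.
Base term: 28 April 2014 + 24 years → 28 April 2038.
Processing Delay Credit: +751 days → 18 May 2040.
Opposition Stay Credit: +329 days → 12 April 2041.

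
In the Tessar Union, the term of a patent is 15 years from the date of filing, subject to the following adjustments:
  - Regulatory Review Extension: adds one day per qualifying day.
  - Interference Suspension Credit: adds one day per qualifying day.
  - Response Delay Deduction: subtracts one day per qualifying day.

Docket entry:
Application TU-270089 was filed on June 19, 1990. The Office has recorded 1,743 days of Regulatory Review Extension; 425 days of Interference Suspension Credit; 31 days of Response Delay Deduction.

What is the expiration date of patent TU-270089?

Base term: filing date + 15 years → 19 June 2005.
Regulatory Review Extension: +1743 days → 28 March 2010.
Interference Suspension Credit: +425 days → 27 May 2011.
Response Delay Deduction: −31 days → 26 April 2011.

2011-04-26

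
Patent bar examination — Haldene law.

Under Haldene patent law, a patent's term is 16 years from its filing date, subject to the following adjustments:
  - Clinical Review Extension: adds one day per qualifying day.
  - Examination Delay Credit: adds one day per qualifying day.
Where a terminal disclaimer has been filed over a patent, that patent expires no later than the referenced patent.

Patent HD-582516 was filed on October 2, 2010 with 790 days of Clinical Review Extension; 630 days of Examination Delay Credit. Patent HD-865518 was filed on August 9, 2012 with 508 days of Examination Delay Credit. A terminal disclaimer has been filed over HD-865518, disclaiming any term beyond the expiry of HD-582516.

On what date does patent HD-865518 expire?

Natural term of HD-865518:
  Base: filing + 16 years → 9 August 2028.
  Examination Delay Credit: +508 days → 30 December 2029.
Expiry of referenced patent HD-582516:
  Base: filing + 16 years → 2 October 2026.
  Clinical Review Extension: +790 days → 30 November 2028.
  Examination Delay Credit: +630 days → 22 August 2030.
Terminal disclaimer: HD-865518 expires on the earlier of 30 December 2029 and 22 August 2030.

December 30, 2029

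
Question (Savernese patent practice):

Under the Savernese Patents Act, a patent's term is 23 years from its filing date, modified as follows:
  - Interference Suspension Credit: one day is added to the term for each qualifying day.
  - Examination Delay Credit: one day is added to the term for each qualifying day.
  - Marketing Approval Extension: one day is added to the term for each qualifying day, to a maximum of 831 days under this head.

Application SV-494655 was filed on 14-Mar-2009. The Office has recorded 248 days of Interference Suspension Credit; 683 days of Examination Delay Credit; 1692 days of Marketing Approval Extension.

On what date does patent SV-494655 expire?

2037-01-09

Base term: filing date + 23 years → 14 March 2032.
Interference Suspension Credit: +248 days → 17 November 2032.
Examination Delay Credit: +683 days → 1 October 2034.
Marketing Approval Extension: 1692 days claimed exceeds the 831-day cap, so +831 days → 9 January 2037.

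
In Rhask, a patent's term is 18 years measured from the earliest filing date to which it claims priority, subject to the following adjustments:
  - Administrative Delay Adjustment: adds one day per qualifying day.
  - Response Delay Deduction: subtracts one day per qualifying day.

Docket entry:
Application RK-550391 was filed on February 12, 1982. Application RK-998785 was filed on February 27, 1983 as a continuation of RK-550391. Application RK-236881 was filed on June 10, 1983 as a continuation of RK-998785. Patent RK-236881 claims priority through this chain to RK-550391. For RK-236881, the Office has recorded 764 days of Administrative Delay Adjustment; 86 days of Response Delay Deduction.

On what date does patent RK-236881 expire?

December 21, 2001

Earliest priority filing: 12 February 1982.
Base term: 12 February 1982 + 18 years → 12 February 2000.
Administrative Delay Adjustment: +764 days → 17 March 2002.
Response Delay Deduction: −86 days → 21 December 2001.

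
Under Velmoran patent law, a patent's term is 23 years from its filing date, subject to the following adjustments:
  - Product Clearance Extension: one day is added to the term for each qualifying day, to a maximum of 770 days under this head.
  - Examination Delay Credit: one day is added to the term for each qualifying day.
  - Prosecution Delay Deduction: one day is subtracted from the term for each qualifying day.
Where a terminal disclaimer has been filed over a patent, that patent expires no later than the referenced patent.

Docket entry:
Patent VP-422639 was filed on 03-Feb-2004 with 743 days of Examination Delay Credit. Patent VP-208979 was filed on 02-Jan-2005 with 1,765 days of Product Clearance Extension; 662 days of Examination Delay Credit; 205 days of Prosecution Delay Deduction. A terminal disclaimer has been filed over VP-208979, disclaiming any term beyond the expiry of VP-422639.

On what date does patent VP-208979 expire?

2029-02-15

Natural term of VP-208979:
  Base: filing + 23 years → 2 January 2028.
  Product Clearance Extension: 1765 days claimed exceeds the 770-day cap, so +770 days → 10 February 2030.
  Examination Delay Credit: +662 days → 4 December 2031.
  Prosecution Delay Deduction: −205 days → 13 May 2031.
Expiry of referenced patent VP-422639:
  Base: filing + 23 years → 3 February 2027.
  Examination Delay Credit: +743 days → 15 February 2029.
Terminal disclaimer: VP-208979 expires on the earlier of 13 May 2031 and 15 February 2029.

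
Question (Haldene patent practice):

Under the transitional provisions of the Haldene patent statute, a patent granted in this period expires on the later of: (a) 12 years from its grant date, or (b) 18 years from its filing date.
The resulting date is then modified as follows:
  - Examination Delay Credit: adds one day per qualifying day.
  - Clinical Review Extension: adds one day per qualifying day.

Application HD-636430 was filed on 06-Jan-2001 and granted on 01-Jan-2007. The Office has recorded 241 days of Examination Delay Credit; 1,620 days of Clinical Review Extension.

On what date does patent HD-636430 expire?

(a) grant + 12 years → 1 January 2019.
(b) filing + 18 years → 6 January 2019.
Later of the two: 6 January 2019.
Examination Delay Credit: +241 days → 4 September 2019.
Clinical Review Extension: +1620 days → 10 February 2024.

February 10, 2024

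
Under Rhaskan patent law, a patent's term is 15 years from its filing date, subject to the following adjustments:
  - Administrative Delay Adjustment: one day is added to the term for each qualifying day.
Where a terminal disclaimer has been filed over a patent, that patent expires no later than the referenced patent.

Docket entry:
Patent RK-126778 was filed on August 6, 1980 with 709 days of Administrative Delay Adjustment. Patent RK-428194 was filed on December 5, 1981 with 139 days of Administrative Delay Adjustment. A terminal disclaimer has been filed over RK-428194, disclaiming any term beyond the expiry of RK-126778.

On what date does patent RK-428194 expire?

Natural term of RK-428194:
  Base: filing + 15 years → 5 December 1996.
  Administrative Delay Adjustment: +139 days → 23 April 1997.
Expiry of referenced patent RK-126778:
  Base: filing + 15 years → 6 August 1995.
  Administrative Delay Adjustment: +709 days → 15 July 1997.
Terminal disclaimer: RK-428194 expires on the earlier of 23 April 1997 and 15 July 1997.

April 23, 1997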